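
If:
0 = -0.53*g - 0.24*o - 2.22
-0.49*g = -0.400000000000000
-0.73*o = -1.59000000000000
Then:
No Solution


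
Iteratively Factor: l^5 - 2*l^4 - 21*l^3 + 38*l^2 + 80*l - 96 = (l - 4)*(l^4 + 2*l^3 - 13*l^2 - 14*l + 24) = (l - 4)*(l - 3)*(l^3 + 5*l^2 + 2*l - 8) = (l - 4)*(l - 3)*(l + 2)*(l^2 + 3*l - 4) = (l - 4)*(l - 3)*(l - 1)*(l + 2)*(l + 4)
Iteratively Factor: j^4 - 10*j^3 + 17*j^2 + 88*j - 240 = (j + 3)*(j^3 - 13*j^2 + 56*j - 80) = (j - 4)*(j + 3)*(j^2 - 9*j + 20) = (j - 5)*(j - 4)*(j + 3)*(j - 4)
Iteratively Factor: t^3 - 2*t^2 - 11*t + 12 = (t - 1)*(t^2 - t - 12) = (t - 1)*(t + 3)*(t - 4)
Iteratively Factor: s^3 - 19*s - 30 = (s + 2)*(s^2 - 2*s - 15) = (s + 2)*(s + 3)*(s - 5)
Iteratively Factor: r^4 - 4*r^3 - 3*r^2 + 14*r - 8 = (r - 1)*(r^3 - 3*r^2 - 6*r + 8) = (r - 1)*(r + 2)*(r^2 - 5*r + 4) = (r - 4)*(r - 1)*(r + 2)*(r - 1)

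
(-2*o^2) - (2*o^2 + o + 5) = -4*o^2 - o - 5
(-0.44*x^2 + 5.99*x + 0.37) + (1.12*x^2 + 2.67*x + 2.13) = 0.68*x^2 + 8.66*x + 2.5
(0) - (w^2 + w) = -w^2 - w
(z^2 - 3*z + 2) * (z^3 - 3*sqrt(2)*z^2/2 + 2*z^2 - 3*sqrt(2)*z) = z^5 - 3*sqrt(2)*z^4/2 - z^4 - 4*z^3 + 3*sqrt(2)*z^3/2 + 4*z^2 + 6*sqrt(2)*z^2 - 6*sqrt(2)*z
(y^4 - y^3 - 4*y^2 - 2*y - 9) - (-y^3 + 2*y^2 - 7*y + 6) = y^4 - 6*y^2 + 5*y - 15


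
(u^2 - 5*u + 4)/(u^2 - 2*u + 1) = (u - 4)/(u - 1)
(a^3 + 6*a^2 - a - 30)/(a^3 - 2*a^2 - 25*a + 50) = (a + 3)/(a - 5)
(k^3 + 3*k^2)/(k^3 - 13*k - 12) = k^2/(k^2 - 3*k - 4)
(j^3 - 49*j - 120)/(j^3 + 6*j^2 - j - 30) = (j - 8)/(j - 2)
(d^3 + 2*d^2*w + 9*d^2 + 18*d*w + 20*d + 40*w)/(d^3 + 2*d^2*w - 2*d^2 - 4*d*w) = (d^2 + 9*d + 20)/(d*(d - 2))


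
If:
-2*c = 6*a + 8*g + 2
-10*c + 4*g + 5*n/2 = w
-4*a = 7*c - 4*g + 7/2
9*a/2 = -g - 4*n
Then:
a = 256*w/1061 - 2691/2122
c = 1161/2122 - 224*w/1061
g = 2395/4244 - 136*w/1061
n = 1364/1061 - 254*w/1061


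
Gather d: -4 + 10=6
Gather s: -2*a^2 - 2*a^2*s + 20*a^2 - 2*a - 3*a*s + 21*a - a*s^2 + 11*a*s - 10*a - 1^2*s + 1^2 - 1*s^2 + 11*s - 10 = 18*a^2 + 9*a + s^2*(-a - 1) + s*(-2*a^2 + 8*a + 10) - 9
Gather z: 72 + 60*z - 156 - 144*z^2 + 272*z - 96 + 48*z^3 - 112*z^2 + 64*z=48*z^3 - 256*z^2 + 396*z - 180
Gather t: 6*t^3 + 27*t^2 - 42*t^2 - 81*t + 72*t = 6*t^3 - 15*t^2 - 9*t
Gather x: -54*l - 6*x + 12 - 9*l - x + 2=-63*l - 7*x + 14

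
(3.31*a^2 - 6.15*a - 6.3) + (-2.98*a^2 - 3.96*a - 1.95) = 0.33*a^2 - 10.11*a - 8.25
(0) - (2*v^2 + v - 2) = -2*v^2 - v + 2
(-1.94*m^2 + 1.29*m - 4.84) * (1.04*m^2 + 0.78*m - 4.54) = -2.0176*m^4 - 0.1716*m^3 + 4.7802*m^2 - 9.6318*m + 21.9736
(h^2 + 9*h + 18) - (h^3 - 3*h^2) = -h^3 + 4*h^2 + 9*h + 18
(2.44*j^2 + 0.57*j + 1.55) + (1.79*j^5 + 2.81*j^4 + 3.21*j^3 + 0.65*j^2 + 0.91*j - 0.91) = 1.79*j^5 + 2.81*j^4 + 3.21*j^3 + 3.09*j^2 + 1.48*j + 0.64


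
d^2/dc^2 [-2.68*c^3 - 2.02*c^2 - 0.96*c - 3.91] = -16.08*c - 4.04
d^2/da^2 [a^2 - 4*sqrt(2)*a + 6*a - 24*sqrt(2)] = 2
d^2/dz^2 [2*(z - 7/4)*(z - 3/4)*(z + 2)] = 12*z - 2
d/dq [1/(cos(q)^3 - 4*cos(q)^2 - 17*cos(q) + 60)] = (3*cos(q)^2 - 8*cos(q) - 17)*sin(q)/(cos(q)^3 - 4*cos(q)^2 - 17*cos(q) + 60)^2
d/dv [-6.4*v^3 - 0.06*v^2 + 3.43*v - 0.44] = -19.2*v^2 - 0.12*v + 3.43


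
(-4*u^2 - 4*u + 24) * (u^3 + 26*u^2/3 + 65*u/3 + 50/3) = -4*u^5 - 116*u^4/3 - 292*u^3/3 + 164*u^2/3 + 1360*u/3 + 400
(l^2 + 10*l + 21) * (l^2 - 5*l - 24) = l^4 + 5*l^3 - 53*l^2 - 345*l - 504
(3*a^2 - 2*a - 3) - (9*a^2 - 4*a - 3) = -6*a^2 + 2*a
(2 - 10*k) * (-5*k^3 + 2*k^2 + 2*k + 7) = 50*k^4 - 30*k^3 - 16*k^2 - 66*k + 14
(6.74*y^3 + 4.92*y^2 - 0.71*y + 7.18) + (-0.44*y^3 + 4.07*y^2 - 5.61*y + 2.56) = 6.3*y^3 + 8.99*y^2 - 6.32*y + 9.74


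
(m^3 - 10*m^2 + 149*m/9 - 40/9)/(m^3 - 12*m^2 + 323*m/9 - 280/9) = (3*m - 1)/(3*m - 7)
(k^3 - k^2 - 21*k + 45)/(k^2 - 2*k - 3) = (k^2 + 2*k - 15)/(k + 1)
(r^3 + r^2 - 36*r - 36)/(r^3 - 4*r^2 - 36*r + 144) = (r + 1)/(r - 4)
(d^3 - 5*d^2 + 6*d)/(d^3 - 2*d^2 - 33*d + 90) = d*(d - 2)/(d^2 + d - 30)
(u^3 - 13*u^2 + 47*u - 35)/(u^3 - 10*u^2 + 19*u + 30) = (u^2 - 8*u + 7)/(u^2 - 5*u - 6)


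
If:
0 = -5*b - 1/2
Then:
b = -1/10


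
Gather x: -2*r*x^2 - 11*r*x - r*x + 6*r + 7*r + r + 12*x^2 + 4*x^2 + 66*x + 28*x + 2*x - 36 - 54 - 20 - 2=14*r + x^2*(16 - 2*r) + x*(96 - 12*r) - 112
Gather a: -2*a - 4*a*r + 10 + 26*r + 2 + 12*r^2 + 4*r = a*(-4*r - 2) + 12*r^2 + 30*r + 12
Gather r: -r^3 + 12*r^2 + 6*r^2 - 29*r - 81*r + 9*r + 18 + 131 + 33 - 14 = -r^3 + 18*r^2 - 101*r + 168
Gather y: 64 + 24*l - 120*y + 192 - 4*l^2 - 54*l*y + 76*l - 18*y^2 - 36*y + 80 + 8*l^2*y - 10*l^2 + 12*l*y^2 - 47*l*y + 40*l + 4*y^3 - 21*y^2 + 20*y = -14*l^2 + 140*l + 4*y^3 + y^2*(12*l - 39) + y*(8*l^2 - 101*l - 136) + 336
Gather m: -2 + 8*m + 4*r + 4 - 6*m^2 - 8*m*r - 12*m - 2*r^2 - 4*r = -6*m^2 + m*(-8*r - 4) - 2*r^2 + 2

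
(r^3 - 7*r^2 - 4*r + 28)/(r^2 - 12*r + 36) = (r^3 - 7*r^2 - 4*r + 28)/(r^2 - 12*r + 36)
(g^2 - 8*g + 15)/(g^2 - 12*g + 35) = (g - 3)/(g - 7)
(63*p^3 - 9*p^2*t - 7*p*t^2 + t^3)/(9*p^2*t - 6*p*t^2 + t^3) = (21*p^2 + 4*p*t - t^2)/(t*(3*p - t))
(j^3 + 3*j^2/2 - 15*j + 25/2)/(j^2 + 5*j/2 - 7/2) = (2*j^2 + 5*j - 25)/(2*j + 7)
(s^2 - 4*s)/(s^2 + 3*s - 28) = s/(s + 7)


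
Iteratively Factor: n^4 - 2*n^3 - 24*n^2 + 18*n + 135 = (n + 3)*(n^3 - 5*n^2 - 9*n + 45) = (n - 3)*(n + 3)*(n^2 - 2*n - 15) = (n - 5)*(n - 3)*(n + 3)*(n + 3)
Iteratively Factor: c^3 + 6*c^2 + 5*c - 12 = (c - 1)*(c^2 + 7*c + 12) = (c - 1)*(c + 3)*(c + 4)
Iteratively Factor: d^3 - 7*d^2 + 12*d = (d - 4)*(d^2 - 3*d) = d*(d - 4)*(d - 3)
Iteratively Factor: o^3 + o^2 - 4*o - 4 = (o - 2)*(o^2 + 3*o + 2) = (o - 2)*(o + 1)*(o + 2)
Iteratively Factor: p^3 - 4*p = (p)*(p^2 - 4) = p*(p + 2)*(p - 2)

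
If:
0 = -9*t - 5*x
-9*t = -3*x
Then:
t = 0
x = 0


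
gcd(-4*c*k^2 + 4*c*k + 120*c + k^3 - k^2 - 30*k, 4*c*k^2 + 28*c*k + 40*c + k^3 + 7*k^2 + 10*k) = k + 5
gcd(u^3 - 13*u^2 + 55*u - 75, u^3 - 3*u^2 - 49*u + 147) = u - 3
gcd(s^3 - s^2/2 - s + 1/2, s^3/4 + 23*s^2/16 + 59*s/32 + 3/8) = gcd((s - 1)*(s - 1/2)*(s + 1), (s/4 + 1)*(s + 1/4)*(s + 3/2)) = 1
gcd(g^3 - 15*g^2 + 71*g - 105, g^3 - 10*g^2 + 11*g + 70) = g^2 - 12*g + 35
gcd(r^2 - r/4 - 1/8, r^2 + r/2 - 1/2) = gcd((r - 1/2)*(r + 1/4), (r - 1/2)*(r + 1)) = r - 1/2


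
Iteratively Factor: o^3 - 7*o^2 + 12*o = (o)*(o^2 - 7*o + 12) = o*(o - 4)*(o - 3)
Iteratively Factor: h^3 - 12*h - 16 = (h - 4)*(h^2 + 4*h + 4) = (h - 4)*(h + 2)*(h + 2)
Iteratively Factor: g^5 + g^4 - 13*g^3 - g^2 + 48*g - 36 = (g + 3)*(g^4 - 2*g^3 - 7*g^2 + 20*g - 12) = (g - 1)*(g + 3)*(g^3 - g^2 - 8*g + 12) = (g - 2)*(g - 1)*(g + 3)*(g^2 + g - 6) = (g - 2)^2*(g - 1)*(g + 3)*(g + 3)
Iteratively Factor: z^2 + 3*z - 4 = (z - 1)*(z + 4)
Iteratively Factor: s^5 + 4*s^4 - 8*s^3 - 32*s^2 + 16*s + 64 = (s - 2)*(s^4 + 6*s^3 + 4*s^2 - 24*s - 32) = (s - 2)*(s + 2)*(s^3 + 4*s^2 - 4*s - 16) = (s - 2)*(s + 2)^2*(s^2 + 2*s - 8) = (s - 2)^2*(s + 2)^2*(s + 4)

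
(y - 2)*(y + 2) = y^2 - 4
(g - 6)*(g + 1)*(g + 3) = g^3 - 2*g^2 - 21*g - 18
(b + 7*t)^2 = b^2 + 14*b*t + 49*t^2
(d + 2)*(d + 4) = d^2 + 6*d + 8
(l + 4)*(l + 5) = l^2 + 9*l + 20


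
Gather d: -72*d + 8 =8 - 72*d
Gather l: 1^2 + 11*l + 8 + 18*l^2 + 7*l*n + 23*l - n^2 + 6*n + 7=18*l^2 + l*(7*n + 34) - n^2 + 6*n + 16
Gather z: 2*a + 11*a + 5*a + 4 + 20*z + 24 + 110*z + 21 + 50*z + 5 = 18*a + 180*z + 54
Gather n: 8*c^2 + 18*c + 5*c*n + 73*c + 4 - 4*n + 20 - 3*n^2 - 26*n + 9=8*c^2 + 91*c - 3*n^2 + n*(5*c - 30) + 33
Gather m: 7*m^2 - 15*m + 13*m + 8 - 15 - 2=7*m^2 - 2*m - 9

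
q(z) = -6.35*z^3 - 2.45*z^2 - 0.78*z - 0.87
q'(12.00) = -2802.78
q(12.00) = -11335.83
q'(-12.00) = -2685.18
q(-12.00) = 10628.49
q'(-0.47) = -2.69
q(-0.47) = -0.39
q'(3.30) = -224.40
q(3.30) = -258.32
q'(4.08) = -337.89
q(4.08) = -476.11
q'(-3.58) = -227.39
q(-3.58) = 261.88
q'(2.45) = -127.13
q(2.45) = -110.87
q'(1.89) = -78.09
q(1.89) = -53.97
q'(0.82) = -17.61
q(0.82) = -6.66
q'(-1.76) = -51.17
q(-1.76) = 27.53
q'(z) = -19.05*z^2 - 4.9*z - 0.78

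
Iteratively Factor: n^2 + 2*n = (n)*(n + 2)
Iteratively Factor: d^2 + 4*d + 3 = (d + 3)*(d + 1)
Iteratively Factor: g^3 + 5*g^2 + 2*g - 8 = (g - 1)*(g^2 + 6*g + 8) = (g - 1)*(g + 2)*(g + 4)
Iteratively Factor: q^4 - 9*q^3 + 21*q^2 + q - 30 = (q - 3)*(q^3 - 6*q^2 + 3*q + 10) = (q - 5)*(q - 3)*(q^2 - q - 2) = (q - 5)*(q - 3)*(q + 1)*(q - 2)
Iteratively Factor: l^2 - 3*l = (l - 3)*(l)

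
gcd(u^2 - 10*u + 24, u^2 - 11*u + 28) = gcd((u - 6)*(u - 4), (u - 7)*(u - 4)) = u - 4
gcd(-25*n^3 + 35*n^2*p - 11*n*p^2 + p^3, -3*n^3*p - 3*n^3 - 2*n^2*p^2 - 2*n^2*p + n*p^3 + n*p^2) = 1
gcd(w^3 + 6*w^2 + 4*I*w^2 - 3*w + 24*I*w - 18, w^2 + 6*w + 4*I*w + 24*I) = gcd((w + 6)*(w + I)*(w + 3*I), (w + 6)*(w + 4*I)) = w + 6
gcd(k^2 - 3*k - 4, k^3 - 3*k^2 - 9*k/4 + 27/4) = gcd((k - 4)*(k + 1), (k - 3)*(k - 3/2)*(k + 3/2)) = 1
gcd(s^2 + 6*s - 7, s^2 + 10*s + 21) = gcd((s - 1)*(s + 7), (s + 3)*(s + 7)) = s + 7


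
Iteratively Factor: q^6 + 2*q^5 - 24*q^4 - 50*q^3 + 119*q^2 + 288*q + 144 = (q - 4)*(q^5 + 6*q^4 - 50*q^2 - 81*q - 36) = (q - 4)*(q + 3)*(q^4 + 3*q^3 - 9*q^2 - 23*q - 12) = (q - 4)*(q + 1)*(q + 3)*(q^3 + 2*q^2 - 11*q - 12) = (q - 4)*(q - 3)*(q + 1)*(q + 3)*(q^2 + 5*q + 4) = (q - 4)*(q - 3)*(q + 1)*(q + 3)*(q + 4)*(q + 1)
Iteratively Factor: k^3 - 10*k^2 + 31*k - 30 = (k - 5)*(k^2 - 5*k + 6) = (k - 5)*(k - 2)*(k - 3)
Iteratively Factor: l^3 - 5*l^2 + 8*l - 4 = (l - 1)*(l^2 - 4*l + 4) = (l - 2)*(l - 1)*(l - 2)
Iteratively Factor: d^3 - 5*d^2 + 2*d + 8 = (d + 1)*(d^2 - 6*d + 8) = (d - 2)*(d + 1)*(d - 4)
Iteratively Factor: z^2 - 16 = (z - 4)*(z + 4)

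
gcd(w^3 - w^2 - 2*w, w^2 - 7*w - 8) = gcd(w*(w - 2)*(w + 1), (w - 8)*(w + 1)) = w + 1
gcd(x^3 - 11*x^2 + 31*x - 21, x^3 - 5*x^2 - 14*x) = x - 7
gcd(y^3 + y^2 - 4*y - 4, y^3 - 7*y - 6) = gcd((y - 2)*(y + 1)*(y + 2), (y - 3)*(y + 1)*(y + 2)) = y^2 + 3*y + 2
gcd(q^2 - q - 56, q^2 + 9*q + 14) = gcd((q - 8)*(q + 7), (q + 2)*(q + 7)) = q + 7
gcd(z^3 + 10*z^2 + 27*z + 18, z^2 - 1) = z + 1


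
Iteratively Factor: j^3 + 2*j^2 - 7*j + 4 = (j - 1)*(j^2 + 3*j - 4) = (j - 1)*(j + 4)*(j - 1)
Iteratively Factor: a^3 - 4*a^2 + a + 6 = (a - 3)*(a^2 - a - 2) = (a - 3)*(a - 2)*(a + 1)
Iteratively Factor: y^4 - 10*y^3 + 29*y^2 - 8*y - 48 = (y - 4)*(y^3 - 6*y^2 + 5*y + 12) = (y - 4)*(y - 3)*(y^2 - 3*y - 4) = (y - 4)^2*(y - 3)*(y + 1)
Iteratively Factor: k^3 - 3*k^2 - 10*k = (k + 2)*(k^2 - 5*k) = k*(k + 2)*(k - 5)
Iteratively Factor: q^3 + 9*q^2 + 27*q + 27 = (q + 3)*(q^2 + 6*q + 9) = (q + 3)^2*(q + 3)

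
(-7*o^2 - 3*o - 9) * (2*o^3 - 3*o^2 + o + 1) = -14*o^5 + 15*o^4 - 16*o^3 + 17*o^2 - 12*o - 9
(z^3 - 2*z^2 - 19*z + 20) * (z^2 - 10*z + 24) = z^5 - 12*z^4 + 25*z^3 + 162*z^2 - 656*z + 480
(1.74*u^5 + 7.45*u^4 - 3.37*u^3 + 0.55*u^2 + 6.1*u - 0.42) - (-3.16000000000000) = 1.74*u^5 + 7.45*u^4 - 3.37*u^3 + 0.55*u^2 + 6.1*u + 2.74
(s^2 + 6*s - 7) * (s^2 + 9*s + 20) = s^4 + 15*s^3 + 67*s^2 + 57*s - 140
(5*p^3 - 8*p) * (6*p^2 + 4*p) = 30*p^5 + 20*p^4 - 48*p^3 - 32*p^2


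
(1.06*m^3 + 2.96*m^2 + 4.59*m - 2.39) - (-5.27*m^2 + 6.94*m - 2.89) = 1.06*m^3 + 8.23*m^2 - 2.35*m + 0.5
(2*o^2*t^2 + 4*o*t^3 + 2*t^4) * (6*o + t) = 12*o^3*t^2 + 26*o^2*t^3 + 16*o*t^4 + 2*t^5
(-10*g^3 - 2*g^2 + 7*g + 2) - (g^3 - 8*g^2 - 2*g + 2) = -11*g^3 + 6*g^2 + 9*g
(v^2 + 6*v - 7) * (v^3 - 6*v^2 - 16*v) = v^5 - 59*v^3 - 54*v^2 + 112*v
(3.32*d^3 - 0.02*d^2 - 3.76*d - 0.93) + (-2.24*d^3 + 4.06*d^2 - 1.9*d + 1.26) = 1.08*d^3 + 4.04*d^2 - 5.66*d + 0.33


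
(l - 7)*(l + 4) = l^2 - 3*l - 28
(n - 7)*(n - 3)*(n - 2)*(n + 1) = n^4 - 11*n^3 + 29*n^2 - n - 42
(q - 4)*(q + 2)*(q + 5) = q^3 + 3*q^2 - 18*q - 40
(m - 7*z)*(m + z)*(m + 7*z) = m^3 + m^2*z - 49*m*z^2 - 49*z^3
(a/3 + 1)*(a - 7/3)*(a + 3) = a^3/3 + 11*a^2/9 - 5*a/3 - 7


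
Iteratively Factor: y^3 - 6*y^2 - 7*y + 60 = (y - 5)*(y^2 - y - 12) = (y - 5)*(y - 4)*(y + 3)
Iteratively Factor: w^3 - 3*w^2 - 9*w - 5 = (w - 5)*(w^2 + 2*w + 1) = (w - 5)*(w + 1)*(w + 1)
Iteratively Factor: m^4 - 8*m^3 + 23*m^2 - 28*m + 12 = (m - 2)*(m^3 - 6*m^2 + 11*m - 6) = (m - 3)*(m - 2)*(m^2 - 3*m + 2) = (m - 3)*(m - 2)^2*(m - 1)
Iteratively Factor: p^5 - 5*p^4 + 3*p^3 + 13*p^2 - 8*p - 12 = (p + 1)*(p^4 - 6*p^3 + 9*p^2 + 4*p - 12) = (p + 1)^2*(p^3 - 7*p^2 + 16*p - 12) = (p - 2)*(p + 1)^2*(p^2 - 5*p + 6) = (p - 2)^2*(p + 1)^2*(p - 3)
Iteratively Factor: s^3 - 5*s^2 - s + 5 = (s - 1)*(s^2 - 4*s - 5) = (s - 5)*(s - 1)*(s + 1)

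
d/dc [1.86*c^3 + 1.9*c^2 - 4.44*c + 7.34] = 5.58*c^2 + 3.8*c - 4.44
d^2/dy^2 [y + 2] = 0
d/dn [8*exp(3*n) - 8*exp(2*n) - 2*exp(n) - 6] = (24*exp(2*n) - 16*exp(n) - 2)*exp(n)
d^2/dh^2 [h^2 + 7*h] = 2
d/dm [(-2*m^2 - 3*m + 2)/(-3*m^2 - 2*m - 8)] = (-5*m^2 + 44*m + 28)/(9*m^4 + 12*m^3 + 52*m^2 + 32*m + 64)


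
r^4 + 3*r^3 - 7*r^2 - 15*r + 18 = (r - 2)*(r - 1)*(r + 3)^2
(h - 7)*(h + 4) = h^2 - 3*h - 28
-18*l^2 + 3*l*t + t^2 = (-3*l + t)*(6*l + t)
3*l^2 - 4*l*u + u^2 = (-3*l + u)*(-l + u)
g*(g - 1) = g^2 - g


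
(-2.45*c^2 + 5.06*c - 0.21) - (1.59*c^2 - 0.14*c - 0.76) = -4.04*c^2 + 5.2*c + 0.55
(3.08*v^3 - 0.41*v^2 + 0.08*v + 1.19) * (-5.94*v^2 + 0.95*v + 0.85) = -18.2952*v^5 + 5.3614*v^4 + 1.7533*v^3 - 7.3411*v^2 + 1.1985*v + 1.0115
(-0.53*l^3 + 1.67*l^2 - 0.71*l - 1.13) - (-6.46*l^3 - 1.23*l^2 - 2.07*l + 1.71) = 5.93*l^3 + 2.9*l^2 + 1.36*l - 2.84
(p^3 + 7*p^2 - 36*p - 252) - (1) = p^3 + 7*p^2 - 36*p - 253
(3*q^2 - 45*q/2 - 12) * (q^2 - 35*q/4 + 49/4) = 3*q^4 - 195*q^3/4 + 1773*q^2/8 - 1365*q/8 - 147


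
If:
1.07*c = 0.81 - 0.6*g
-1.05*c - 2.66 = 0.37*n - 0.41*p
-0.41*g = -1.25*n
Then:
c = 0.491857558051188*p - 3.38762214462692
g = 7.39125949125133 - 0.877145978524619*p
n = 2.42433311313044 - 0.287703880956075*p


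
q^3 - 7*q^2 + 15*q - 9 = (q - 3)^2*(q - 1)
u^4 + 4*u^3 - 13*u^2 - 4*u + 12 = (u - 2)*(u - 1)*(u + 1)*(u + 6)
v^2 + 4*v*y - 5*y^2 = (v - y)*(v + 5*y)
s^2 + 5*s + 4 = (s + 1)*(s + 4)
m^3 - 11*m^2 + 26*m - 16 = (m - 8)*(m - 2)*(m - 1)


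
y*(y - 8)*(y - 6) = y^3 - 14*y^2 + 48*y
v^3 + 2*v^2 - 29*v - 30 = (v - 5)*(v + 1)*(v + 6)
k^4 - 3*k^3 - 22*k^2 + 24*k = k*(k - 6)*(k - 1)*(k + 4)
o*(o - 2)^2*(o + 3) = o^4 - o^3 - 8*o^2 + 12*o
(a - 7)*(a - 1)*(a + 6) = a^3 - 2*a^2 - 41*a + 42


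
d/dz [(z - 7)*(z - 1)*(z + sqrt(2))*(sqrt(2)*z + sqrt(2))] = 4*sqrt(2)*z^3 - 21*sqrt(2)*z^2 + 6*z^2 - 28*z - 2*sqrt(2)*z - 2 + 7*sqrt(2)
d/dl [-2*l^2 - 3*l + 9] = -4*l - 3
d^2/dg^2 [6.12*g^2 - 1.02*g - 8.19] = 12.2400000000000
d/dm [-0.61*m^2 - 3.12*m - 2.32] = -1.22*m - 3.12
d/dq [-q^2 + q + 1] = 1 - 2*q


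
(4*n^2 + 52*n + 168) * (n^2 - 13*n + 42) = 4*n^4 - 340*n^2 + 7056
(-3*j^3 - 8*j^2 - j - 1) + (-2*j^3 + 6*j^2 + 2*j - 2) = -5*j^3 - 2*j^2 + j - 3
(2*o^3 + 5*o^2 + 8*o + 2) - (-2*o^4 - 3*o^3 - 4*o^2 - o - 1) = 2*o^4 + 5*o^3 + 9*o^2 + 9*o + 3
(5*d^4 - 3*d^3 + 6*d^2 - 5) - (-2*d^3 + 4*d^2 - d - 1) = 5*d^4 - d^3 + 2*d^2 + d - 4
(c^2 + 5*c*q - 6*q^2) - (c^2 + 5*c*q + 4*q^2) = -10*q^2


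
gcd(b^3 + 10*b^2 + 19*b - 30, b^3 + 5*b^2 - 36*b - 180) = b^2 + 11*b + 30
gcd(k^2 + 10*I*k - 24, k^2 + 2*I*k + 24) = k + 6*I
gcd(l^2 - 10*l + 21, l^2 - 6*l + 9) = l - 3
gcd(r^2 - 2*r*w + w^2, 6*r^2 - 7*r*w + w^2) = r - w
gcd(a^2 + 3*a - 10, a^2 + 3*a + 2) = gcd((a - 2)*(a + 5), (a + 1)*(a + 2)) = 1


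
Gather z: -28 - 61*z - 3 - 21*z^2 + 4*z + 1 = -21*z^2 - 57*z - 30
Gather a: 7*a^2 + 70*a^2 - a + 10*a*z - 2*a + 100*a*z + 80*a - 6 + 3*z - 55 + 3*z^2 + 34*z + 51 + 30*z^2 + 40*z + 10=77*a^2 + a*(110*z + 77) + 33*z^2 + 77*z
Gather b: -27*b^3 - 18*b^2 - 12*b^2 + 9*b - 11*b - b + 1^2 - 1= -27*b^3 - 30*b^2 - 3*b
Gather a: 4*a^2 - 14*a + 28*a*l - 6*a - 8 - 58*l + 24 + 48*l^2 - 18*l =4*a^2 + a*(28*l - 20) + 48*l^2 - 76*l + 16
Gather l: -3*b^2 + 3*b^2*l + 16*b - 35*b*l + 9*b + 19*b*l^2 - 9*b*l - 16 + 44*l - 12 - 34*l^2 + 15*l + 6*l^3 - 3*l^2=-3*b^2 + 25*b + 6*l^3 + l^2*(19*b - 37) + l*(3*b^2 - 44*b + 59) - 28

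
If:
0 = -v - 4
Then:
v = -4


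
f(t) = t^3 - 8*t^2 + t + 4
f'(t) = 3*t^2 - 16*t + 1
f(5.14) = -66.42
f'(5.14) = -1.98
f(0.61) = 1.86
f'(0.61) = -7.64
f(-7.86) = -983.68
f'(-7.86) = 312.10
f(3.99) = -55.85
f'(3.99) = -15.08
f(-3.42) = -132.99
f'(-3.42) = 90.81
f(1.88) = -15.75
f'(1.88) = -18.48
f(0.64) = 1.63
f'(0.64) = -8.01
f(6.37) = -55.77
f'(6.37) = 20.81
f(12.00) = 592.00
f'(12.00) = 241.00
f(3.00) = -38.00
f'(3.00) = -20.00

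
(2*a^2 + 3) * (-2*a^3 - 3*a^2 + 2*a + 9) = -4*a^5 - 6*a^4 - 2*a^3 + 9*a^2 + 6*a + 27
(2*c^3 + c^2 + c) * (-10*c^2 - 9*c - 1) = -20*c^5 - 28*c^4 - 21*c^3 - 10*c^2 - c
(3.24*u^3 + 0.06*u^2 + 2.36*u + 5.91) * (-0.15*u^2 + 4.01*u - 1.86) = -0.486*u^5 + 12.9834*u^4 - 6.1398*u^3 + 8.4655*u^2 + 19.3095*u - 10.9926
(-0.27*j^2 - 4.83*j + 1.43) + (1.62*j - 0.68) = -0.27*j^2 - 3.21*j + 0.75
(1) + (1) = 2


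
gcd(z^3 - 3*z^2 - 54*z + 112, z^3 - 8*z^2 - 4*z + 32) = z^2 - 10*z + 16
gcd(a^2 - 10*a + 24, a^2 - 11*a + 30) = a - 6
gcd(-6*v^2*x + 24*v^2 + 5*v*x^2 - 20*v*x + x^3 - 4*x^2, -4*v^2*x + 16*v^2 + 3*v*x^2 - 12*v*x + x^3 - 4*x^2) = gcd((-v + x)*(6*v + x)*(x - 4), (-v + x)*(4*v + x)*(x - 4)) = -v*x + 4*v + x^2 - 4*x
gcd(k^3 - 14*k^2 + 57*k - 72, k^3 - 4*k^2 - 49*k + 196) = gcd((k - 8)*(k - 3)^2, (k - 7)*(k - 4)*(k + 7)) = 1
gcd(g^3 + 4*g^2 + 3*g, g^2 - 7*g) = g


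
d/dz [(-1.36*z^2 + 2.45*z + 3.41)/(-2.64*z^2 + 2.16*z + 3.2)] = (3.5304*z^2 + 9.3008*z + 0.4744)/(6.9696*z^4 - 11.4048*z^3 - 12.2304*z^2 + 13.824*z + 10.24)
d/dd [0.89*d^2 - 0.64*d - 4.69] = 1.78*d - 0.64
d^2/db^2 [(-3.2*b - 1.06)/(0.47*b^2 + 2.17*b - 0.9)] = (-(0.94*b + 2.17)*(1.88*b + 4.34)*(3.2*b + 1.06) + (9.024*b + 14.8844)*(0.47*b^2 + 2.17*b - 0.9))/(0.47*b^2 + 2.17*b - 0.9)^3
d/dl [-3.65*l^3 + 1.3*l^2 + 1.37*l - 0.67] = -10.95*l^2 + 2.6*l + 1.37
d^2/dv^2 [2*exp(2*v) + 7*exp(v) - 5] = (8*exp(v) + 7)*exp(v)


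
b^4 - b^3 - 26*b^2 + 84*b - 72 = (b - 3)*(b - 2)^2*(b + 6)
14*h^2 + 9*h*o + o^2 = (2*h + o)*(7*h + o)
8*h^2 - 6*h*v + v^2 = (-4*h + v)*(-2*h + v)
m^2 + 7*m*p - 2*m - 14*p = (m - 2)*(m + 7*p)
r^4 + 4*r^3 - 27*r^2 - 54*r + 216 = (r - 3)^2*(r + 4)*(r + 6)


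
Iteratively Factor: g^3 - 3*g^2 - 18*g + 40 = (g - 5)*(g^2 + 2*g - 8) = (g - 5)*(g - 2)*(g + 4)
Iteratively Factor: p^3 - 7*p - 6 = (p - 3)*(p^2 + 3*p + 2) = (p - 3)*(p + 1)*(p + 2)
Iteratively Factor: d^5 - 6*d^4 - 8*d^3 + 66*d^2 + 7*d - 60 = (d + 1)*(d^4 - 7*d^3 - d^2 + 67*d - 60) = (d + 1)*(d + 3)*(d^3 - 10*d^2 + 29*d - 20) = (d - 5)*(d + 1)*(d + 3)*(d^2 - 5*d + 4) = (d - 5)*(d - 4)*(d + 1)*(d + 3)*(d - 1)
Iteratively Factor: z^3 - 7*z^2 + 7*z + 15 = (z + 1)*(z^2 - 8*z + 15) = (z - 5)*(z + 1)*(z - 3)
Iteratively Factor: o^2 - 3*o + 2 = (o - 2)*(o - 1)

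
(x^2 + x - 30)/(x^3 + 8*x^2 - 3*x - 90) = (x - 5)/(x^2 + 2*x - 15)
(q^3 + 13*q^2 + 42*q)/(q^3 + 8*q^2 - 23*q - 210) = q/(q - 5)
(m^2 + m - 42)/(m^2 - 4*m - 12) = (m + 7)/(m + 2)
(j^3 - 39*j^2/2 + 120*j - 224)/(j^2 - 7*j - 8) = (j^2 - 23*j/2 + 28)/(j + 1)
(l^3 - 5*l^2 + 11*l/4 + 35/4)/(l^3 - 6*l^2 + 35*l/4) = (l + 1)/l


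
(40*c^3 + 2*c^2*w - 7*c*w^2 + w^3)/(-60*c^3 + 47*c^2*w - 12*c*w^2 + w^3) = (2*c + w)/(-3*c + w)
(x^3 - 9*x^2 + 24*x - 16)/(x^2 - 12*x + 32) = (x^2 - 5*x + 4)/(x - 8)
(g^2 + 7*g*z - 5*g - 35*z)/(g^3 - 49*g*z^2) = (5 - g)/(g*(-g + 7*z))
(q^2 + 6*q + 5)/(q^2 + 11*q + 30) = (q + 1)/(q + 6)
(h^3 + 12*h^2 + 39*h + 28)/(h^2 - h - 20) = (h^2 + 8*h + 7)/(h - 5)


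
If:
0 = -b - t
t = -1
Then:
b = 1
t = -1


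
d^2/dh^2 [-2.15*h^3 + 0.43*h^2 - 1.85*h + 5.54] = 0.86 - 12.9*h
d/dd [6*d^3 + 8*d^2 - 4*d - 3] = 18*d^2 + 16*d - 4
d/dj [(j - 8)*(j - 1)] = 2*j - 9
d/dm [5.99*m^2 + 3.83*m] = 11.98*m + 3.83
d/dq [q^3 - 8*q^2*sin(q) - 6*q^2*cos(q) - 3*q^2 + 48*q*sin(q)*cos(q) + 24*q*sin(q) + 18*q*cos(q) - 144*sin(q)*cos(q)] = 6*q^2*sin(q) - 8*q^2*cos(q) + 3*q^2 - 34*q*sin(q) + 12*q*cos(q) + 48*q*cos(2*q) - 6*q + 24*sin(q) + 24*sin(2*q) + 18*cos(q) - 144*cos(2*q)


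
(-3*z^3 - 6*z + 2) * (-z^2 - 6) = 3*z^5 + 24*z^3 - 2*z^2 + 36*z - 12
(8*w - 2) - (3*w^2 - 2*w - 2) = -3*w^2 + 10*w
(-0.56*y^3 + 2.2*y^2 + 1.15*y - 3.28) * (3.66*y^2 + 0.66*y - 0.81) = -2.0496*y^5 + 7.6824*y^4 + 6.1146*y^3 - 13.0278*y^2 - 3.0963*y + 2.6568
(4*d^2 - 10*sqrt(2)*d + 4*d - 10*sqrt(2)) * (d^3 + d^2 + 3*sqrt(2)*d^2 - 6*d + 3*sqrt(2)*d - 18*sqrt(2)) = 4*d^5 + 2*sqrt(2)*d^4 + 8*d^4 - 80*d^3 + 4*sqrt(2)*d^3 - 144*d^2 - 10*sqrt(2)*d^2 - 12*sqrt(2)*d + 300*d + 360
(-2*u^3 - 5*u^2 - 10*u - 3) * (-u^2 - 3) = 2*u^5 + 5*u^4 + 16*u^3 + 18*u^2 + 30*u + 9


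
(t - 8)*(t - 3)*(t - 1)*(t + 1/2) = t^4 - 23*t^3/2 + 29*t^2 - 13*t/2 - 12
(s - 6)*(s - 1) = s^2 - 7*s + 6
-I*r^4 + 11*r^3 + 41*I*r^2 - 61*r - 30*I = (r + 2*I)*(r + 3*I)*(r + 5*I)*(-I*r + 1)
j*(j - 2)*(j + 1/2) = j^3 - 3*j^2/2 - j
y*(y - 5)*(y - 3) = y^3 - 8*y^2 + 15*y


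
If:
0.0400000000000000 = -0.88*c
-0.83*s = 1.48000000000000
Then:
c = -0.05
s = -1.78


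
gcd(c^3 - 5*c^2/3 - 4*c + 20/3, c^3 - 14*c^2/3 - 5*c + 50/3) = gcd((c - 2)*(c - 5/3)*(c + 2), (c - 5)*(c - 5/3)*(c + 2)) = c^2 + c/3 - 10/3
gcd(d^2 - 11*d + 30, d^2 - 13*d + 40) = d - 5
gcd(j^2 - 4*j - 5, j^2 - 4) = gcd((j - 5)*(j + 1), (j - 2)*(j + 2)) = 1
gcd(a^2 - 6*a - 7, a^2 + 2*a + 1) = a + 1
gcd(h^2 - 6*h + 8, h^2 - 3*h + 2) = h - 2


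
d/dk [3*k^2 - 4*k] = 6*k - 4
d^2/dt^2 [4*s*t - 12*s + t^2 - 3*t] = 2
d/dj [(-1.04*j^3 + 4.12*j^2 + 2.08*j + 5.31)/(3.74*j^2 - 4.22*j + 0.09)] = (-3.8896*j^4 + 8.7776*j^3 - 25.4464*j^2 - 38.9772*j + 22.5954)/(13.9876*j^4 - 31.5656*j^3 + 18.4816*j^2 - 0.7596*j + 0.0081)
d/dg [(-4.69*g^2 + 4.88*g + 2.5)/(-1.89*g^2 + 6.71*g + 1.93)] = (-22.2467*g^2 - 8.6534*g - 7.3566)/(3.5721*g^4 - 25.3638*g^3 + 37.7287*g^2 + 25.9006*g + 3.7249)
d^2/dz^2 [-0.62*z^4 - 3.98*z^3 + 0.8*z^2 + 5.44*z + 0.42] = -7.44*z^2 - 23.88*z + 1.6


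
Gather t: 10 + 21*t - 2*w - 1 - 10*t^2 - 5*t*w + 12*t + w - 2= -10*t^2 + t*(33 - 5*w) - w + 7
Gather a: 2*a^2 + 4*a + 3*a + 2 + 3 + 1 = 2*a^2 + 7*a + 6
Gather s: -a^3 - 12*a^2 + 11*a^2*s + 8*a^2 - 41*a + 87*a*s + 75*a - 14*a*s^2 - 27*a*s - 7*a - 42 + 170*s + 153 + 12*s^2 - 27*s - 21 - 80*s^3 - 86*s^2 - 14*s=-a^3 - 4*a^2 + 27*a - 80*s^3 + s^2*(-14*a - 74) + s*(11*a^2 + 60*a + 129) + 90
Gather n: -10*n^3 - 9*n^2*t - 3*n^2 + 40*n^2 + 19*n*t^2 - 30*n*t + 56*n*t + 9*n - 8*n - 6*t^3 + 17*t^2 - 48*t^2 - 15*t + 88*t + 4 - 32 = -10*n^3 + n^2*(37 - 9*t) + n*(19*t^2 + 26*t + 1) - 6*t^3 - 31*t^2 + 73*t - 28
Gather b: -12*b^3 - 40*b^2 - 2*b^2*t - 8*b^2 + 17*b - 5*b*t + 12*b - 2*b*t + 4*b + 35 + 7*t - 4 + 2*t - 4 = -12*b^3 + b^2*(-2*t - 48) + b*(33 - 7*t) + 9*t + 27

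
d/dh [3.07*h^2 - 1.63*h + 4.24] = 6.14*h - 1.63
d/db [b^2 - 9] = 2*b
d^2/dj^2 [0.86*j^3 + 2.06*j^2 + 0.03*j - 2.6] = 5.16*j + 4.12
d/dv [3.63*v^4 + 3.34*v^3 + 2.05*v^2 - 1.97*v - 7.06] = 14.52*v^3 + 10.02*v^2 + 4.1*v - 1.97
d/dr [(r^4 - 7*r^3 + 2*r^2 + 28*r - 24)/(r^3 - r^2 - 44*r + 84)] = (r^2 + 14*r + 9)/(r^2 + 14*r + 49)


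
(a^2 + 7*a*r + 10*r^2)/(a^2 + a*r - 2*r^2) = (-a - 5*r)/(-a + r)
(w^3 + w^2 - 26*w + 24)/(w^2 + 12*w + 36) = (w^2 - 5*w + 4)/(w + 6)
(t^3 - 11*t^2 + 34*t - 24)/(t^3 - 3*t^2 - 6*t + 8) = (t - 6)/(t + 2)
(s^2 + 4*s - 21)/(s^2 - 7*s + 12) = (s + 7)/(s - 4)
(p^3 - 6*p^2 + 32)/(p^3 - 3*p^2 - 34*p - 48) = (p^2 - 8*p + 16)/(p^2 - 5*p - 24)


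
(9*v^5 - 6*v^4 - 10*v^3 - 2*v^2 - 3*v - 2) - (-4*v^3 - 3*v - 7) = 9*v^5 - 6*v^4 - 6*v^3 - 2*v^2 + 5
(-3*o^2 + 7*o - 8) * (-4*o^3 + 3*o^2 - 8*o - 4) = 12*o^5 - 37*o^4 + 77*o^3 - 68*o^2 + 36*o + 32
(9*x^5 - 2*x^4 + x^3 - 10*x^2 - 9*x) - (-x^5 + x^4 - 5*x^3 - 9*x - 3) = 10*x^5 - 3*x^4 + 6*x^3 - 10*x^2 + 3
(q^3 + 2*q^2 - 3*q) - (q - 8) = q^3 + 2*q^2 - 4*q + 8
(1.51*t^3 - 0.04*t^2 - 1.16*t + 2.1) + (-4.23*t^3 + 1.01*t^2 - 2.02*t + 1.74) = -2.72*t^3 + 0.97*t^2 - 3.18*t + 3.84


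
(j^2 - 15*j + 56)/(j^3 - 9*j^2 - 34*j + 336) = 1/(j + 6)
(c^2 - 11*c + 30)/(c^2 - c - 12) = (-c^2 + 11*c - 30)/(-c^2 + c + 12)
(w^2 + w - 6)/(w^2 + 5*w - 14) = (w + 3)/(w + 7)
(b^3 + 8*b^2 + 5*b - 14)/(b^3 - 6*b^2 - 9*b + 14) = (b + 7)/(b - 7)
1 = 1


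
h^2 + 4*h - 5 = (h - 1)*(h + 5)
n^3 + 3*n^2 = n^2*(n + 3)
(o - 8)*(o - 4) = o^2 - 12*o + 32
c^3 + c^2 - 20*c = c*(c - 4)*(c + 5)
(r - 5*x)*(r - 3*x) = r^2 - 8*r*x + 15*x^2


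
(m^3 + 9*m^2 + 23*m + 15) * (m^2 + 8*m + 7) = m^5 + 17*m^4 + 102*m^3 + 262*m^2 + 281*m + 105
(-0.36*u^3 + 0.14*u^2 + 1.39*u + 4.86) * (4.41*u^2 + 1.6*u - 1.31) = -1.5876*u^5 + 0.0414000000000001*u^4 + 6.8255*u^3 + 23.4732*u^2 + 5.9551*u - 6.3666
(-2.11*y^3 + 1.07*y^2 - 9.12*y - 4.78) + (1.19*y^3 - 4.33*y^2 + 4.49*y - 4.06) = -0.92*y^3 - 3.26*y^2 - 4.63*y - 8.84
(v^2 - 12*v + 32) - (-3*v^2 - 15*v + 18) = 4*v^2 + 3*v + 14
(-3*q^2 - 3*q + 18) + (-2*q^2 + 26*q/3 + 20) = -5*q^2 + 17*q/3 + 38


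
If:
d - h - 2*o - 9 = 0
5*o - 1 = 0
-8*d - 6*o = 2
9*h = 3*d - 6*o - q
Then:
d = -2/5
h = -49/5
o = 1/5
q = 429/5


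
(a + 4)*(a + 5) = a^2 + 9*a + 20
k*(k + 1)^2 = k^3 + 2*k^2 + k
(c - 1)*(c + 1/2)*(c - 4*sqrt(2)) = c^3 - 4*sqrt(2)*c^2 - c^2/2 - c/2 + 2*sqrt(2)*c + 2*sqrt(2)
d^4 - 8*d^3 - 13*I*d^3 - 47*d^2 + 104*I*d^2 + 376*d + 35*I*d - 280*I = (d - 8)*(d - 7*I)*(d - 5*I)*(d - I)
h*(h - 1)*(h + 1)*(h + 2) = h^4 + 2*h^3 - h^2 - 2*h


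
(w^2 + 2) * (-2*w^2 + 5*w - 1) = -2*w^4 + 5*w^3 - 5*w^2 + 10*w - 2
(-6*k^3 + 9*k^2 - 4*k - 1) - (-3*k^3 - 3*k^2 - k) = -3*k^3 + 12*k^2 - 3*k - 1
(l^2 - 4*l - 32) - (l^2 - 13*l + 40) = 9*l - 72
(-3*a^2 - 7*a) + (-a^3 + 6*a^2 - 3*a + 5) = -a^3 + 3*a^2 - 10*a + 5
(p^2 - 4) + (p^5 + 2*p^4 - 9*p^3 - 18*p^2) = p^5 + 2*p^4 - 9*p^3 - 17*p^2 - 4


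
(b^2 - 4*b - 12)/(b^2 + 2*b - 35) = (b^2 - 4*b - 12)/(b^2 + 2*b - 35)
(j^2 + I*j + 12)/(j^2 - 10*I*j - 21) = (j + 4*I)/(j - 7*I)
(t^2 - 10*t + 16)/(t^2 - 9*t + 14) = (t - 8)/(t - 7)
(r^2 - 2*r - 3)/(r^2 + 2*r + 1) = (r - 3)/(r + 1)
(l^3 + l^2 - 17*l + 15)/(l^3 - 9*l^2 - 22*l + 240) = (l^2 - 4*l + 3)/(l^2 - 14*l + 48)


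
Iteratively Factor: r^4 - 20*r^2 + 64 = (r - 2)*(r^3 + 2*r^2 - 16*r - 32) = (r - 4)*(r - 2)*(r^2 + 6*r + 8) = (r - 4)*(r - 2)*(r + 2)*(r + 4)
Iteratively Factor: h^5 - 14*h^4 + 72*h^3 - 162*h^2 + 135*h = (h - 3)*(h^4 - 11*h^3 + 39*h^2 - 45*h) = (h - 3)^2*(h^3 - 8*h^2 + 15*h) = (h - 5)*(h - 3)^2*(h^2 - 3*h) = h*(h - 5)*(h - 3)^2*(h - 3)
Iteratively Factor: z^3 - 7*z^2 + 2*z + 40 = (z - 4)*(z^2 - 3*z - 10) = (z - 4)*(z + 2)*(z - 5)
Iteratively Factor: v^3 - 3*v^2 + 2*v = (v - 2)*(v^2 - v) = (v - 2)*(v - 1)*(v)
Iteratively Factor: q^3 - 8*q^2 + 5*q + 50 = (q - 5)*(q^2 - 3*q - 10) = (q - 5)*(q + 2)*(q - 5)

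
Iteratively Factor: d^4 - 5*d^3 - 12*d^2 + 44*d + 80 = (d + 2)*(d^3 - 7*d^2 + 2*d + 40) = (d - 4)*(d + 2)*(d^2 - 3*d - 10) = (d - 5)*(d - 4)*(d + 2)*(d + 2)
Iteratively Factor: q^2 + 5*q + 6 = (q + 3)*(q + 2)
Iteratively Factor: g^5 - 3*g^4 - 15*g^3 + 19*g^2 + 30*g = (g + 1)*(g^4 - 4*g^3 - 11*g^2 + 30*g) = (g - 5)*(g + 1)*(g^3 + g^2 - 6*g) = (g - 5)*(g - 2)*(g + 1)*(g^2 + 3*g) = g*(g - 5)*(g - 2)*(g + 1)*(g + 3)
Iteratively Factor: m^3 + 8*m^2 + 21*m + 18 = (m + 2)*(m^2 + 6*m + 9) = (m + 2)*(m + 3)*(m + 3)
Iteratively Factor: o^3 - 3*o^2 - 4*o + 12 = (o - 3)*(o^2 - 4) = (o - 3)*(o + 2)*(o - 2)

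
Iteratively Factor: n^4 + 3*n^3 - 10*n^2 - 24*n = (n + 4)*(n^3 - n^2 - 6*n) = (n + 2)*(n + 4)*(n^2 - 3*n) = n*(n + 2)*(n + 4)*(n - 3)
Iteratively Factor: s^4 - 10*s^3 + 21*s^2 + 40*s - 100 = (s - 2)*(s^3 - 8*s^2 + 5*s + 50) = (s - 5)*(s - 2)*(s^2 - 3*s - 10) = (s - 5)^2*(s - 2)*(s + 2)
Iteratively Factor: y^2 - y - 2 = (y - 2)*(y + 1)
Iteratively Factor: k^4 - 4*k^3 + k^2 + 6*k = (k - 2)*(k^3 - 2*k^2 - 3*k) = (k - 2)*(k + 1)*(k^2 - 3*k) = k*(k - 2)*(k + 1)*(k - 3)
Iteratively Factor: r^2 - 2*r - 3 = (r - 3)*(r + 1)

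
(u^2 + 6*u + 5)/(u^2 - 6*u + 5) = (u^2 + 6*u + 5)/(u^2 - 6*u + 5)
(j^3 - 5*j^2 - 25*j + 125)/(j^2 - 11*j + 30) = (j^2 - 25)/(j - 6)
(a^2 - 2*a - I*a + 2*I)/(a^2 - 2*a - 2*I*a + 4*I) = (a - I)/(a - 2*I)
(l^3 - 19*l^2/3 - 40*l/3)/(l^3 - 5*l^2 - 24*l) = (l + 5/3)/(l + 3)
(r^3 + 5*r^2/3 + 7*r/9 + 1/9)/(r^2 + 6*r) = (9*r^3 + 15*r^2 + 7*r + 1)/(9*r*(r + 6))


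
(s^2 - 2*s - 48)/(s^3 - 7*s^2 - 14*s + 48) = (s + 6)/(s^2 + s - 6)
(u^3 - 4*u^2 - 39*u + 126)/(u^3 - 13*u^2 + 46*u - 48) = (u^2 - u - 42)/(u^2 - 10*u + 16)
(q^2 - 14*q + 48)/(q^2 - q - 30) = (q - 8)/(q + 5)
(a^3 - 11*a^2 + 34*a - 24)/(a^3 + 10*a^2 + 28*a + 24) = (a^3 - 11*a^2 + 34*a - 24)/(a^3 + 10*a^2 + 28*a + 24)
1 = 1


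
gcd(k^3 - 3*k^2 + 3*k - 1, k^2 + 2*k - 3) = k - 1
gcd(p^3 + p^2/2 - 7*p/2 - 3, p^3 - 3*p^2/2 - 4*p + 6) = p - 2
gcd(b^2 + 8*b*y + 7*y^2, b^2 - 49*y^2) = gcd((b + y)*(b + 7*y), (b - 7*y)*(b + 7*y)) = b + 7*y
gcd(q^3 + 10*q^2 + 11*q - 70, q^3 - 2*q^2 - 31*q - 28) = 1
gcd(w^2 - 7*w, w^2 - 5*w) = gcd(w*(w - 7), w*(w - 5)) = w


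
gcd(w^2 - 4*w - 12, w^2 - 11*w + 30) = w - 6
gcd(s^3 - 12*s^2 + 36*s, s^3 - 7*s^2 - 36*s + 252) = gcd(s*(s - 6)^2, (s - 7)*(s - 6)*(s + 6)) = s - 6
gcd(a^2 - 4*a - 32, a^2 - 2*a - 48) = a - 8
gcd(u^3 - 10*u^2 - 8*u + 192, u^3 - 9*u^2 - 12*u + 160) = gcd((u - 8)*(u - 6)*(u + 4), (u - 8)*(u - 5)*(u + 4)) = u^2 - 4*u - 32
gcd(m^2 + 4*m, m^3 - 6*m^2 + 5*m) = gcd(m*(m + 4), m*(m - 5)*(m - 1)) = m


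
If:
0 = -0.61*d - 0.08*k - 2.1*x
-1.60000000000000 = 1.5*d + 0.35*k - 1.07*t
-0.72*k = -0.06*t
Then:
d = -3.38924136505188*x - 0.0165398183204331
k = 0.126116114693303 - 0.407034591479409*x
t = 1.51339337631963 - 4.88441509775291*x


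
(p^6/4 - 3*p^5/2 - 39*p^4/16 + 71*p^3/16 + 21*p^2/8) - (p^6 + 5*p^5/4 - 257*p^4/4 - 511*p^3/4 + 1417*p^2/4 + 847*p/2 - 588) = -3*p^6/4 - 11*p^5/4 + 989*p^4/16 + 2115*p^3/16 - 2813*p^2/8 - 847*p/2 + 588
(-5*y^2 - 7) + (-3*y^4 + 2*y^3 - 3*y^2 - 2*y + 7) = -3*y^4 + 2*y^3 - 8*y^2 - 2*y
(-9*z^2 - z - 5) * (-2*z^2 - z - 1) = 18*z^4 + 11*z^3 + 20*z^2 + 6*z + 5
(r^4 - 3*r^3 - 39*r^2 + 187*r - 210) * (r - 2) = r^5 - 5*r^4 - 33*r^3 + 265*r^2 - 584*r + 420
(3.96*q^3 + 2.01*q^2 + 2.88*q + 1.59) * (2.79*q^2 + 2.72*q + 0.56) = 11.0484*q^5 + 16.3791*q^4 + 15.72*q^3 + 13.3953*q^2 + 5.9376*q + 0.8904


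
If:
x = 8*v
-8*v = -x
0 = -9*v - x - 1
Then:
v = -1/17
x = -8/17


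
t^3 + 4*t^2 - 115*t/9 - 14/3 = (t - 7/3)*(t + 1/3)*(t + 6)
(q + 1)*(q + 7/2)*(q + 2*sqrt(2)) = q^3 + 2*sqrt(2)*q^2 + 9*q^2/2 + 7*q/2 + 9*sqrt(2)*q + 7*sqrt(2)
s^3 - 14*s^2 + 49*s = s*(s - 7)^2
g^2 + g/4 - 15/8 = (g - 5/4)*(g + 3/2)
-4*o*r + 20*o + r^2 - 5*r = (-4*o + r)*(r - 5)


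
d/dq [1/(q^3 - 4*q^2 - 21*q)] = (-3*q^2 + 8*q + 21)/(q^2*(-q^2 + 4*q + 21)^2)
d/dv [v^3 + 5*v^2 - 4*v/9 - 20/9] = 3*v^2 + 10*v - 4/9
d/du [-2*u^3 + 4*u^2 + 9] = 2*u*(4 - 3*u)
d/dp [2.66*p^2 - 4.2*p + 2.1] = 5.32*p - 4.2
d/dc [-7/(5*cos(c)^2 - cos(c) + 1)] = 7*(1 - 10*cos(c))*sin(c)/(5*sin(c)^2 + cos(c) - 6)^2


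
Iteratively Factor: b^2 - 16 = (b - 4)*(b + 4)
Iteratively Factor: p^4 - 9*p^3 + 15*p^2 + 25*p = (p - 5)*(p^3 - 4*p^2 - 5*p) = (p - 5)^2*(p^2 + p) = (p - 5)^2*(p + 1)*(p)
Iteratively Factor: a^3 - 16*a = (a)*(a^2 - 16) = a*(a + 4)*(a - 4)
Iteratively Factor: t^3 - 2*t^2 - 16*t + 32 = (t - 2)*(t^2 - 16) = (t - 2)*(t + 4)*(t - 4)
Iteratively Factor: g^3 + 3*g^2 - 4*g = (g)*(g^2 + 3*g - 4) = g*(g - 1)*(g + 4)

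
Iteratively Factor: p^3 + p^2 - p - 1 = (p + 1)*(p^2 - 1) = (p - 1)*(p + 1)*(p + 1)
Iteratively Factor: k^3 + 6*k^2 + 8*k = (k + 4)*(k^2 + 2*k) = (k + 2)*(k + 4)*(k)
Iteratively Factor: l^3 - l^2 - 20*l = (l - 5)*(l^2 + 4*l) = l*(l - 5)*(l + 4)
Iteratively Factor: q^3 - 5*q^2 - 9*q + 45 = (q - 3)*(q^2 - 2*q - 15) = (q - 3)*(q + 3)*(q - 5)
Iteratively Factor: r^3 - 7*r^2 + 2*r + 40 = (r + 2)*(r^2 - 9*r + 20) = (r - 4)*(r + 2)*(r - 5)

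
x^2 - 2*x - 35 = (x - 7)*(x + 5)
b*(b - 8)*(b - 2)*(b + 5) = b^4 - 5*b^3 - 34*b^2 + 80*b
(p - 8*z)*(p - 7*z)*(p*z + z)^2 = p^4*z^2 - 15*p^3*z^3 + 2*p^3*z^2 + 56*p^2*z^4 - 30*p^2*z^3 + p^2*z^2 + 112*p*z^4 - 15*p*z^3 + 56*z^4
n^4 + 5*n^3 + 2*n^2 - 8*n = n*(n - 1)*(n + 2)*(n + 4)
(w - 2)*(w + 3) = w^2 + w - 6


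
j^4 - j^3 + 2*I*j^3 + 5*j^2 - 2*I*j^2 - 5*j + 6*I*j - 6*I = (j - 1)*(j - 2*I)*(j + I)*(j + 3*I)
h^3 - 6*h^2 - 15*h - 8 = (h - 8)*(h + 1)^2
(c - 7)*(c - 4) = c^2 - 11*c + 28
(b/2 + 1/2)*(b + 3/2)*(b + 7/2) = b^3/2 + 3*b^2 + 41*b/8 + 21/8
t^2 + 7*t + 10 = (t + 2)*(t + 5)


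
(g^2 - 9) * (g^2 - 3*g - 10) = g^4 - 3*g^3 - 19*g^2 + 27*g + 90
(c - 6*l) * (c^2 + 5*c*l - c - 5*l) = c^3 - c^2*l - c^2 - 30*c*l^2 + c*l + 30*l^2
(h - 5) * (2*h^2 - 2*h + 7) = 2*h^3 - 12*h^2 + 17*h - 35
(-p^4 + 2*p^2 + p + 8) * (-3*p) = 3*p^5 - 6*p^3 - 3*p^2 - 24*p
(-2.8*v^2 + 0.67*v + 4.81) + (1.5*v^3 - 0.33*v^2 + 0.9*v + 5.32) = 1.5*v^3 - 3.13*v^2 + 1.57*v + 10.13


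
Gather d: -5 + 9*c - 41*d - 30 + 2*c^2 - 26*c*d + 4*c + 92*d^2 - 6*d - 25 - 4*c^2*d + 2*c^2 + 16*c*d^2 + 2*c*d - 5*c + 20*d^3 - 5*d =4*c^2 + 8*c + 20*d^3 + d^2*(16*c + 92) + d*(-4*c^2 - 24*c - 52) - 60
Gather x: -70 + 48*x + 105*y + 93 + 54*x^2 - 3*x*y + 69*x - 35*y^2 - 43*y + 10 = 54*x^2 + x*(117 - 3*y) - 35*y^2 + 62*y + 33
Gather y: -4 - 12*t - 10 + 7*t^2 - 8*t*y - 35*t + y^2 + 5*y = 7*t^2 - 47*t + y^2 + y*(5 - 8*t) - 14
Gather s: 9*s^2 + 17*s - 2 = 9*s^2 + 17*s - 2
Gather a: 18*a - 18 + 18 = 18*a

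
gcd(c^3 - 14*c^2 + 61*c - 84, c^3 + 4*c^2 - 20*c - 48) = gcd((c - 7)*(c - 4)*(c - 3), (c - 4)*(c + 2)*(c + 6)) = c - 4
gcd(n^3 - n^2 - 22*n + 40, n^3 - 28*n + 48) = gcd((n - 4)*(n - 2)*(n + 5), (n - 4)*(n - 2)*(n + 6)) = n^2 - 6*n + 8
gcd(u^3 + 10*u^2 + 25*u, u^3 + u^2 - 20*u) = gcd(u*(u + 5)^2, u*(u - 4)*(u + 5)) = u^2 + 5*u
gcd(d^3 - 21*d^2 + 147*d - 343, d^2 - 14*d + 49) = d^2 - 14*d + 49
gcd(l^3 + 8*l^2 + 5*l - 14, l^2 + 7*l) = l + 7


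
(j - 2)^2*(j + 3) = j^3 - j^2 - 8*j + 12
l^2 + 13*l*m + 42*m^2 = (l + 6*m)*(l + 7*m)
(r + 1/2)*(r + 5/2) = r^2 + 3*r + 5/4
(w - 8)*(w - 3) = w^2 - 11*w + 24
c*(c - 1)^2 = c^3 - 2*c^2 + c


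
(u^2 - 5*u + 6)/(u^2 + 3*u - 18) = (u - 2)/(u + 6)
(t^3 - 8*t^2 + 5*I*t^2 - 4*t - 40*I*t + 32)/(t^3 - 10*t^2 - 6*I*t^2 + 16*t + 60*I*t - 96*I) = (t^2 + 5*I*t - 4)/(t^2 + t*(-2 - 6*I) + 12*I)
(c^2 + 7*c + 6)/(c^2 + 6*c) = (c + 1)/c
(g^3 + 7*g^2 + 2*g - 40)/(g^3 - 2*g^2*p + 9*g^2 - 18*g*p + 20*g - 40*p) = (2 - g)/(-g + 2*p)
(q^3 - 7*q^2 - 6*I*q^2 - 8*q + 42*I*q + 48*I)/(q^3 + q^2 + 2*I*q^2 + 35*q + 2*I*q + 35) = (q^2 + q*(-8 - 6*I) + 48*I)/(q^2 + 2*I*q + 35)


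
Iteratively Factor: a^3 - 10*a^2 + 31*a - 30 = (a - 2)*(a^2 - 8*a + 15) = (a - 3)*(a - 2)*(a - 5)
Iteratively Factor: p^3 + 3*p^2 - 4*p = (p - 1)*(p^2 + 4*p) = (p - 1)*(p + 4)*(p)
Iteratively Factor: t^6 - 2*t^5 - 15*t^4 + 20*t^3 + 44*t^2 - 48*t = (t)*(t^5 - 2*t^4 - 15*t^3 + 20*t^2 + 44*t - 48) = t*(t - 4)*(t^4 + 2*t^3 - 7*t^2 - 8*t + 12) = t*(t - 4)*(t + 3)*(t^3 - t^2 - 4*t + 4) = t*(t - 4)*(t - 1)*(t + 3)*(t^2 - 4) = t*(t - 4)*(t - 1)*(t + 2)*(t + 3)*(t - 2)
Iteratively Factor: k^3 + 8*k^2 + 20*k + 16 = (k + 2)*(k^2 + 6*k + 8) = (k + 2)^2*(k + 4)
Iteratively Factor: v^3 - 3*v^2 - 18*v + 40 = (v - 5)*(v^2 + 2*v - 8) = (v - 5)*(v - 2)*(v + 4)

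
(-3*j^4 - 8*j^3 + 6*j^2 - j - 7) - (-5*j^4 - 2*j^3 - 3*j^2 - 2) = 2*j^4 - 6*j^3 + 9*j^2 - j - 5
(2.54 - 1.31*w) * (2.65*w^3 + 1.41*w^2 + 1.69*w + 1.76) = -3.4715*w^4 + 4.8839*w^3 + 1.3675*w^2 + 1.987*w + 4.4704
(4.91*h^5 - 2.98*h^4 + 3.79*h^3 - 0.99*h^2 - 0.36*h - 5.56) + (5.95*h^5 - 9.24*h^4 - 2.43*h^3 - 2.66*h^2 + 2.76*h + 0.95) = 10.86*h^5 - 12.22*h^4 + 1.36*h^3 - 3.65*h^2 + 2.4*h - 4.61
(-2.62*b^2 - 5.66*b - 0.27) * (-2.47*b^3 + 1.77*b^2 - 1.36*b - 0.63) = 6.4714*b^5 + 9.3428*b^4 - 5.7881*b^3 + 8.8703*b^2 + 3.933*b + 0.1701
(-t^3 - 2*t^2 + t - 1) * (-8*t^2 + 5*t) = 8*t^5 + 11*t^4 - 18*t^3 + 13*t^2 - 5*t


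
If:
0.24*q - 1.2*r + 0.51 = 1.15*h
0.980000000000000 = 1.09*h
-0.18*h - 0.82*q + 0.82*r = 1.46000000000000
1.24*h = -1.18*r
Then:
No Solution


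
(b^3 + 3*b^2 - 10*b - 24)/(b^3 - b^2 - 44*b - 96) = (b^2 - b - 6)/(b^2 - 5*b - 24)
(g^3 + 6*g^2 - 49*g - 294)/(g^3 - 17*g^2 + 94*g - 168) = (g^2 + 13*g + 42)/(g^2 - 10*g + 24)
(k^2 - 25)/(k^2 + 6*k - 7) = (k^2 - 25)/(k^2 + 6*k - 7)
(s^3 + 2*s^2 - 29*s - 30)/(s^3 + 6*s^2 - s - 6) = (s - 5)/(s - 1)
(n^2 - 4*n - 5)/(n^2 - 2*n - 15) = (n + 1)/(n + 3)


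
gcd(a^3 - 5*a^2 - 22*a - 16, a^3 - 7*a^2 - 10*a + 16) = a^2 - 6*a - 16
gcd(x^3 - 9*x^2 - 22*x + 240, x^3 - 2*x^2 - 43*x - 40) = x^2 - 3*x - 40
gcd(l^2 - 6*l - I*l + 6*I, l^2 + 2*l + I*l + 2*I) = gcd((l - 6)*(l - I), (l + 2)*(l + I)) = 1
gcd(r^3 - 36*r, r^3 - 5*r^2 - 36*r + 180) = r^2 - 36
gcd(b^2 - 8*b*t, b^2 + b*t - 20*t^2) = 1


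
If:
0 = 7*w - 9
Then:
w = 9/7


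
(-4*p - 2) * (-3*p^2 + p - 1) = 12*p^3 + 2*p^2 + 2*p + 2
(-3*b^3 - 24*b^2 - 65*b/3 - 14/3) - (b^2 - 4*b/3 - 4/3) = -3*b^3 - 25*b^2 - 61*b/3 - 10/3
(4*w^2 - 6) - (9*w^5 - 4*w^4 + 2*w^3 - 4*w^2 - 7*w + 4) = -9*w^5 + 4*w^4 - 2*w^3 + 8*w^2 + 7*w - 10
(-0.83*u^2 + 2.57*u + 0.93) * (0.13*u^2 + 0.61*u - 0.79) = -0.1079*u^4 - 0.1722*u^3 + 2.3443*u^2 - 1.463*u - 0.7347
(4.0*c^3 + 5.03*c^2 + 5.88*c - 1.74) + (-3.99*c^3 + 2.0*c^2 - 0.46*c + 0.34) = 0.00999999999999979*c^3 + 7.03*c^2 + 5.42*c - 1.4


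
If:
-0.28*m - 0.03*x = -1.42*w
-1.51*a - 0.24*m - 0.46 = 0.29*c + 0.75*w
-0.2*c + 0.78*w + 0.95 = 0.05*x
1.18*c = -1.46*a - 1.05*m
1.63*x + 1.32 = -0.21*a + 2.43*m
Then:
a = 0.08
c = 3.05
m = -3.54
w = -0.83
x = -6.10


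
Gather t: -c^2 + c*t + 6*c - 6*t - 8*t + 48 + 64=-c^2 + 6*c + t*(c - 14) + 112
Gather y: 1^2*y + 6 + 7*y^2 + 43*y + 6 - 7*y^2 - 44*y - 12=0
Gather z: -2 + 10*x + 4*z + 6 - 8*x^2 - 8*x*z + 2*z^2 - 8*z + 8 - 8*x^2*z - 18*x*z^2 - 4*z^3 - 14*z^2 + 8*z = -8*x^2 + 10*x - 4*z^3 + z^2*(-18*x - 12) + z*(-8*x^2 - 8*x + 4) + 12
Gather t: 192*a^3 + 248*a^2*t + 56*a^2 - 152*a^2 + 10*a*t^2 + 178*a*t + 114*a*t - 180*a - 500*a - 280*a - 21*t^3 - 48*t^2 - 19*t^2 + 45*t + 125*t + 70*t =192*a^3 - 96*a^2 - 960*a - 21*t^3 + t^2*(10*a - 67) + t*(248*a^2 + 292*a + 240)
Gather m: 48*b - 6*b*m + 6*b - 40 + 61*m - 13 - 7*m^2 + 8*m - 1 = 54*b - 7*m^2 + m*(69 - 6*b) - 54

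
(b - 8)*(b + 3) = b^2 - 5*b - 24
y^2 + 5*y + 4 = (y + 1)*(y + 4)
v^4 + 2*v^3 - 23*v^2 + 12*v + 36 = (v - 3)*(v - 2)*(v + 1)*(v + 6)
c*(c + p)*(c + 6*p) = c^3 + 7*c^2*p + 6*c*p^2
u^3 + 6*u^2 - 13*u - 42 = (u - 3)*(u + 2)*(u + 7)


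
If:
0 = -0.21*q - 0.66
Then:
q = -3.14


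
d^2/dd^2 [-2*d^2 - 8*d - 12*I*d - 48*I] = -4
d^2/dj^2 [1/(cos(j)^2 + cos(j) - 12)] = (-4*sin(j)^4 + 51*sin(j)^2 - 33*cos(j)/4 - 3*cos(3*j)/4 - 21)/((cos(j) - 3)^3*(cos(j) + 4)^3)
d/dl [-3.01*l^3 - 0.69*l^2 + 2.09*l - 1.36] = -9.03*l^2 - 1.38*l + 2.09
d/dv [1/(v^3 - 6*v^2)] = 3*(4 - v)/(v^3*(v - 6)^2)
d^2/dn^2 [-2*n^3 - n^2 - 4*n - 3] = -12*n - 2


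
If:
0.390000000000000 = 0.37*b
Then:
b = 1.05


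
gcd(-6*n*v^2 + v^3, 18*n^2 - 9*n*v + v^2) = -6*n + v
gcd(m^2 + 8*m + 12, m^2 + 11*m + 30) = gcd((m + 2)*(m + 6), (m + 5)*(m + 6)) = m + 6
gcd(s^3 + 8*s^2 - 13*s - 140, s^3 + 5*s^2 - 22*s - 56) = s^2 + 3*s - 28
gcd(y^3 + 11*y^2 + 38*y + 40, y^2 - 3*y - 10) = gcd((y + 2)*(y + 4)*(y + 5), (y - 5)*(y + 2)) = y + 2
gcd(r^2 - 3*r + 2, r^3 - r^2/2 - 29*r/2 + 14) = r - 1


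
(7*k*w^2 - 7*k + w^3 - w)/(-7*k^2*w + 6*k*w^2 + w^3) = (w^2 - 1)/(w*(-k + w))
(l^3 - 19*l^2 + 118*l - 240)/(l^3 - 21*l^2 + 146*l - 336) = (l - 5)/(l - 7)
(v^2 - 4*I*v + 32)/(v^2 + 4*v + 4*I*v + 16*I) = (v - 8*I)/(v + 4)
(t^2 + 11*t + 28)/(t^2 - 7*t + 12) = (t^2 + 11*t + 28)/(t^2 - 7*t + 12)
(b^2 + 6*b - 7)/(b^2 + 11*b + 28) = (b - 1)/(b + 4)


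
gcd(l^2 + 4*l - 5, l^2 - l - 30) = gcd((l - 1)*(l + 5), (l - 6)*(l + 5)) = l + 5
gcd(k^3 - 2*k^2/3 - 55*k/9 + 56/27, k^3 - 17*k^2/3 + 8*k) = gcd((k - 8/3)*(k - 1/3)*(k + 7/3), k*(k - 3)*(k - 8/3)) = k - 8/3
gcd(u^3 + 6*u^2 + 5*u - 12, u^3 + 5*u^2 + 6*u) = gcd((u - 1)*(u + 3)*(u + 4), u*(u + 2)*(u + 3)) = u + 3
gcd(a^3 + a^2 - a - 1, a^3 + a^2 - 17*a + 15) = a - 1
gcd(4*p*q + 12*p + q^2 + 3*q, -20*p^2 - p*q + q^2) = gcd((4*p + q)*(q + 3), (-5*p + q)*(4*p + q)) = 4*p + q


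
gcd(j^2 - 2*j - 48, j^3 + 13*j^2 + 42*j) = j + 6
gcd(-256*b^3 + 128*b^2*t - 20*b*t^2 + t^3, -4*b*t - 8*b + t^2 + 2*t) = -4*b + t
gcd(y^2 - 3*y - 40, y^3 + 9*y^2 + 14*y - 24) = 1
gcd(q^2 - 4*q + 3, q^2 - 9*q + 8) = q - 1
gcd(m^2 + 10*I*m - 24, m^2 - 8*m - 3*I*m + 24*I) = 1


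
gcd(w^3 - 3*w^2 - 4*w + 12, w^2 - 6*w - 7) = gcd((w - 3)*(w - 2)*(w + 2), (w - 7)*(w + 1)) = 1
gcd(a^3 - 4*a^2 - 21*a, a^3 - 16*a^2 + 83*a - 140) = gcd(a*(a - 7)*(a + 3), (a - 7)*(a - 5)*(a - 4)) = a - 7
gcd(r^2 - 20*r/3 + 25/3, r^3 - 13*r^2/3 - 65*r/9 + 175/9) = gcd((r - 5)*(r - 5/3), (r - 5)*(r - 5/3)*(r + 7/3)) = r^2 - 20*r/3 + 25/3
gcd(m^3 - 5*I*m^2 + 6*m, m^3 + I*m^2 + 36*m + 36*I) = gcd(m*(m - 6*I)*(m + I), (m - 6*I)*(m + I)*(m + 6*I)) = m^2 - 5*I*m + 6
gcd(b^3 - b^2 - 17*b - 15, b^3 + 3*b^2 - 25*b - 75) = b^2 - 2*b - 15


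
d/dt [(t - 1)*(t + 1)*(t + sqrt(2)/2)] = 3*t^2 + sqrt(2)*t - 1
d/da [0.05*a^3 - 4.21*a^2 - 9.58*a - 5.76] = 0.15*a^2 - 8.42*a - 9.58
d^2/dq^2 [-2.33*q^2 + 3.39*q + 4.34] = -4.66000000000000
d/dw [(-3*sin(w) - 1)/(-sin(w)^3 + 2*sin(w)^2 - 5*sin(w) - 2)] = (-6*sin(w)^3 + 3*sin(w)^2 + 4*sin(w) + 1)*cos(w)/(sin(w)^3 - 2*sin(w)^2 + 5*sin(w) + 2)^2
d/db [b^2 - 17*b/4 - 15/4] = 2*b - 17/4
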